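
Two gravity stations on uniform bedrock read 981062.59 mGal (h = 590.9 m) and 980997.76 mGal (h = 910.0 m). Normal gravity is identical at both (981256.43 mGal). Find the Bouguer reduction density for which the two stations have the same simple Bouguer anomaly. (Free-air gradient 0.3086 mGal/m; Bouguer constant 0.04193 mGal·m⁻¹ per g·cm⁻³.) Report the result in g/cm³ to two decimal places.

Δg_obs = 980997.76 − 981062.59 = -64.83 mGal over Δh = 910.0 − 590.9 = 319.1 m
Equal Bouguer anomalies ⇒ Δg_obs + (0.3086 − 0.04193ρ)·Δh = 0
0.3086 − 0.04193ρ = −Δg_obs/Δh = 0.20317
ρ = (0.3086 − 0.20317) / 0.04193 = 2.51 g/cm³

2.51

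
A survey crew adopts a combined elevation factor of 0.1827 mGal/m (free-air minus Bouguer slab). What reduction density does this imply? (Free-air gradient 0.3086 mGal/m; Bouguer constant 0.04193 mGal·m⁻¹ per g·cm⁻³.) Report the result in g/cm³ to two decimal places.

0.1827 = 0.3086 − 0.04193 × ρ
ρ = (0.3086 − 0.1827) / 0.04193 = 3.00 g/cm³

3.00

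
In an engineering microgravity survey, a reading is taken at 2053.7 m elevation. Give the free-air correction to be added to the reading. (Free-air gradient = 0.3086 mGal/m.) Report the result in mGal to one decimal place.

Free-air correction = 0.3086 × 2053.7 = 633.8 mGal

633.8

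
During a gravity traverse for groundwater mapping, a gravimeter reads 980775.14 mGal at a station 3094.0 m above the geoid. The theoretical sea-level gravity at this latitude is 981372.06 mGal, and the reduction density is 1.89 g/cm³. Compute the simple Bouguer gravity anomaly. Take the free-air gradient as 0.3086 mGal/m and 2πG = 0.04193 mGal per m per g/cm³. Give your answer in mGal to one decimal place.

112.7

Free-air correction = 0.3086 × 3094.0 = 954.81 mGal
Free-air anomaly = 980775.14 − 981372.06 + (954.81) = 357.89 mGal
Bouguer slab correction = 0.04193 × 1.89 × 3094.0 = 245.19 mGal
Simple Bouguer anomaly = 357.89 − (245.19) = 112.70 mGal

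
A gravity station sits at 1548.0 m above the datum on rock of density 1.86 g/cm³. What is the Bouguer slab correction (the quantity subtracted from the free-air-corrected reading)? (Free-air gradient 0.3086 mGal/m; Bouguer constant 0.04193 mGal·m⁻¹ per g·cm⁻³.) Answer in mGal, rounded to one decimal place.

120.7

Bouguer slab correction = 0.04193 × 1.86 × 1548.0 = 120.7 mGal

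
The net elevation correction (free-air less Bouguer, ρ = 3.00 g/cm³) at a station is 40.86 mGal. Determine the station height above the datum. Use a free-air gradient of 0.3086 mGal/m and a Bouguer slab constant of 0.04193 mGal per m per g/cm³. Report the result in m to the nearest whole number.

224

Combined gradient = 0.3086 − 0.04193 × 3.00 = 0.1828100 mGal/m
h = 40.86 / 0.1828100 = 223.51 m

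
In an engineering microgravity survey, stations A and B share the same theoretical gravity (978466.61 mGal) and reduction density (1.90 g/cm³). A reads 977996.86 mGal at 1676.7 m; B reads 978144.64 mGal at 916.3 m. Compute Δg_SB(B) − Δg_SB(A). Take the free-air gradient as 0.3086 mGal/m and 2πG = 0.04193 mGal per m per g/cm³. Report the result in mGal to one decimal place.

Δg_SB(A) = 977996.86 − 978466.61 + 0.3086×1676.7 − 0.04193×1.90×1676.7 = -85.90 mGal
Δg_SB(B) = 978144.64 − 978466.61 + 0.3086×916.3 − 0.04193×1.90×916.3 = -112.20 mGal
Difference = -112.20 − (-85.90) = -26.30 mGal

-26.3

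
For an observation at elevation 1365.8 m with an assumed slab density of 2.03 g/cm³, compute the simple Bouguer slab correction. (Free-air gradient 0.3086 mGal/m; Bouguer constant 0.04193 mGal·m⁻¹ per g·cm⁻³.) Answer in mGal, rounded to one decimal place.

Bouguer slab correction = 0.04193 × 2.03 × 1365.8 = 116.3 mGal

116.3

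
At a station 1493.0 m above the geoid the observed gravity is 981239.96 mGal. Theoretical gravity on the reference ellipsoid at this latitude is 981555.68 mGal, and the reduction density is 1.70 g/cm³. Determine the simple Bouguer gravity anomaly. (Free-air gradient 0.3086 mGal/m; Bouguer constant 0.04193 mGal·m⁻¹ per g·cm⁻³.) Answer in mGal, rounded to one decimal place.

Free-air correction = 0.3086 × 1493.0 = 460.74 mGal
Free-air anomaly = 981239.96 − 981555.68 + (460.74) = 145.02 mGal
Bouguer slab correction = 0.04193 × 1.70 × 1493.0 = 106.42 mGal
Simple Bouguer anomaly = 145.02 − (106.42) = 38.60 mGal

38.6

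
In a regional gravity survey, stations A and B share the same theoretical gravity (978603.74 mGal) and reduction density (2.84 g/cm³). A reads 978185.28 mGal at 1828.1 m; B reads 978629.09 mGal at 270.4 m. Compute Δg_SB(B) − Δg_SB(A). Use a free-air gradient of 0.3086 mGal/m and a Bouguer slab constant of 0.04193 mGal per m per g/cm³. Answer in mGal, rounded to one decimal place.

148.6

Δg_SB(A) = 978185.28 − 978603.74 + 0.3086×1828.1 − 0.04193×2.84×1828.1 = -72.00 mGal
Δg_SB(B) = 978629.09 − 978603.74 + 0.3086×270.4 − 0.04193×2.84×270.4 = 76.60 mGal
Difference = 76.60 − (-72.00) = 148.60 mGal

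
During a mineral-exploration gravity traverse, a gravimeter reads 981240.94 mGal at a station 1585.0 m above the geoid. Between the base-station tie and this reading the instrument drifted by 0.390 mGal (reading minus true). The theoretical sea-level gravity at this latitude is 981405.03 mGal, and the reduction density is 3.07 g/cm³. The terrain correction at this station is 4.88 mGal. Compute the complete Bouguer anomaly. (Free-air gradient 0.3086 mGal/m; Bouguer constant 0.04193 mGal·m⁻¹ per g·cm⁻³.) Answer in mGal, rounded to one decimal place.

125.5

Drift-corrected reading = 981240.94 − (0.390) = 981240.550 mGal
Free-air correction = 0.3086 × 1585.0 = 489.13 mGal
Free-air anomaly = 981240.550 − 981405.03 + (489.13) = 324.650 mGal
Bouguer slab correction = 0.04193 × 3.07 × 1585.0 = 204.03 mGal
Simple Bouguer anomaly = 324.650 − (204.03) = 120.620 mGal
Complete Bouguer anomaly = 120.620 + 4.88 = 125.500 mGal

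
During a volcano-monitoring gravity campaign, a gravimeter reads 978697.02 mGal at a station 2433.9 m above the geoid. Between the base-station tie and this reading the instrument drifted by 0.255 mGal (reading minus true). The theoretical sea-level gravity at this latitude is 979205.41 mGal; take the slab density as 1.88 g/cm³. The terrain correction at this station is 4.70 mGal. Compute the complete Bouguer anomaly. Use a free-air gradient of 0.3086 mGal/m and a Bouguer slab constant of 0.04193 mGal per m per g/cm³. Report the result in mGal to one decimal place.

55.3

Drift-corrected reading = 978697.02 − (0.255) = 978696.765 mGal
Free-air correction = 0.3086 × 2433.9 = 751.10 mGal
Free-air anomaly = 978696.765 − 979205.41 + (751.10) = 242.455 mGal
Bouguer slab correction = 0.04193 × 1.88 × 2433.9 = 191.86 mGal
Simple Bouguer anomaly = 242.455 − (191.86) = 50.595 mGal
Complete Bouguer anomaly = 50.595 + 4.70 = 55.295 mGal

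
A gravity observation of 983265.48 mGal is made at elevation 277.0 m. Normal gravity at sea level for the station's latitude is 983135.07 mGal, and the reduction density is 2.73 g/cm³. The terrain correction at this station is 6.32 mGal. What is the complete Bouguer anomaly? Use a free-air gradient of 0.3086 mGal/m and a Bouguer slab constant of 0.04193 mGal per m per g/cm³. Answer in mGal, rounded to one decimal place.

Free-air correction = 0.3086 × 277.0 = 85.48 mGal
Free-air anomaly = 983265.48 − 983135.07 + (85.48) = 215.89 mGal
Bouguer slab correction = 0.04193 × 2.73 × 277.0 = 31.71 mGal
Simple Bouguer anomaly = 215.89 − (31.71) = 184.18 mGal
Complete Bouguer anomaly = 184.18 + 6.32 = 190.50 mGal

190.5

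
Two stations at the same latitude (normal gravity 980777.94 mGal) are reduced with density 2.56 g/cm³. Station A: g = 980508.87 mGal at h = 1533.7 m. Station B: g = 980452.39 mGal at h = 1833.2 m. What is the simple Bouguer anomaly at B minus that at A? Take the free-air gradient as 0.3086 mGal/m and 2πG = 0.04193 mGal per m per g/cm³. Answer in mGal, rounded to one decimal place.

3.8

Δg_SB(A) = 980508.87 − 980777.94 + 0.3086×1533.7 − 0.04193×2.56×1533.7 = 39.60 mGal
Δg_SB(B) = 980452.39 − 980777.94 + 0.3086×1833.2 − 0.04193×2.56×1833.2 = 43.40 mGal
Difference = 43.40 − (39.60) = 3.80 mGal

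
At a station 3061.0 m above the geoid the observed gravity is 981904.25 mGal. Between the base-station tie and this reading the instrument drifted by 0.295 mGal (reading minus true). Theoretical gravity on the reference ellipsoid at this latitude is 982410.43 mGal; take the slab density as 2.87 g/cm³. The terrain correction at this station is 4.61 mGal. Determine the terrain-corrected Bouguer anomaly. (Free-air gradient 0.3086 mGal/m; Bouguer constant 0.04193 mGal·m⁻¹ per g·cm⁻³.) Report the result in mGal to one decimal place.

74.4

Drift-corrected reading = 981904.25 − (0.295) = 981903.955 mGal
Free-air correction = 0.3086 × 3061.0 = 944.62 mGal
Free-air anomaly = 981903.955 − 982410.43 + (944.62) = 438.145 mGal
Bouguer slab correction = 0.04193 × 2.87 × 3061.0 = 368.36 mGal
Simple Bouguer anomaly = 438.145 − (368.36) = 69.785 mGal
Complete Bouguer anomaly = 69.785 + 4.61 = 74.395 mGal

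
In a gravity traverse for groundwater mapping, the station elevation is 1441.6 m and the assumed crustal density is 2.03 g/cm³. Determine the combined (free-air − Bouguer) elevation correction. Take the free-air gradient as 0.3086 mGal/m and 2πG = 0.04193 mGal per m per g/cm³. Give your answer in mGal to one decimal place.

Combined gradient = 0.3086 − 0.04193 × 2.03 = 0.2234821 mGal/m
Combined elevation correction = 0.2234821 × 1441.6 = 322.2 mGal

322.2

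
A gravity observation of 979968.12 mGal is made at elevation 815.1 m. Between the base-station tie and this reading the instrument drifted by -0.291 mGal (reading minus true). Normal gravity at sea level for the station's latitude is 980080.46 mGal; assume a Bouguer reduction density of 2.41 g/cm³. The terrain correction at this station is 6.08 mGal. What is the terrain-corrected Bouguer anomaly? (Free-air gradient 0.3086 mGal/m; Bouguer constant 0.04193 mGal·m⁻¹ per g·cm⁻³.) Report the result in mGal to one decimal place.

63.2

Drift-corrected reading = 979968.12 − (-0.291) = 979968.411 mGal
Free-air correction = 0.3086 × 815.1 = 251.54 mGal
Free-air anomaly = 979968.411 − 980080.46 + (251.54) = 139.491 mGal
Bouguer slab correction = 0.04193 × 2.41 × 815.1 = 82.37 mGal
Simple Bouguer anomaly = 139.491 − (82.37) = 57.121 mGal
Complete Bouguer anomaly = 57.121 + 6.08 = 63.201 mGal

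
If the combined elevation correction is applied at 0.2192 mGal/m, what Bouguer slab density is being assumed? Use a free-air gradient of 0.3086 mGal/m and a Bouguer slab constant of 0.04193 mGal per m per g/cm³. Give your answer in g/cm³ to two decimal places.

0.2192 = 0.3086 − 0.04193 × ρ
ρ = (0.3086 − 0.2192) / 0.04193 = 2.13 g/cm³

2.13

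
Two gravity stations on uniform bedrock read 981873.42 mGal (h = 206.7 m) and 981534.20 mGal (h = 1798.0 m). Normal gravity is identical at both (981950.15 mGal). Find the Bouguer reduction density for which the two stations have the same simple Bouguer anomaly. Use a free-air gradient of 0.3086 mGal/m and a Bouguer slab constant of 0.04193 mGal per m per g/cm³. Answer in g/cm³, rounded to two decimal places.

2.28

Δg_obs = 981534.20 − 981873.42 = -339.22 mGal over Δh = 1798.0 − 206.7 = 1591.3 m
Equal Bouguer anomalies ⇒ Δg_obs + (0.3086 − 0.04193ρ)·Δh = 0
0.3086 − 0.04193ρ = −Δg_obs/Δh = 0.21317
ρ = (0.3086 − 0.21317) / 0.04193 = 2.28 g/cm³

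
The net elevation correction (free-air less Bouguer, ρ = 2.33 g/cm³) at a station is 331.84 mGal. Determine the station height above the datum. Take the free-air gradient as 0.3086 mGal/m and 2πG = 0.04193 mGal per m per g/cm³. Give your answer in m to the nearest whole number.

1573

Combined gradient = 0.3086 − 0.04193 × 2.33 = 0.2109031 mGal/m
h = 331.84 / 0.2109031 = 1573.42 m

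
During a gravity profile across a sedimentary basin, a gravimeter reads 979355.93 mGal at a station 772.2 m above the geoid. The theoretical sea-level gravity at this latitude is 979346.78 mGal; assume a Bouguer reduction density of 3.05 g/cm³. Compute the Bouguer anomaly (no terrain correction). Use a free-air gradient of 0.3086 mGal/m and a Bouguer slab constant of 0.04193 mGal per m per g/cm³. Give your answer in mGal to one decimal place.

Free-air correction = 0.3086 × 772.2 = 238.30 mGal
Free-air anomaly = 979355.93 − 979346.78 + (238.30) = 247.45 mGal
Bouguer slab correction = 0.04193 × 3.05 × 772.2 = 98.75 mGal
Simple Bouguer anomaly = 247.45 − (98.75) = 148.70 mGal

148.7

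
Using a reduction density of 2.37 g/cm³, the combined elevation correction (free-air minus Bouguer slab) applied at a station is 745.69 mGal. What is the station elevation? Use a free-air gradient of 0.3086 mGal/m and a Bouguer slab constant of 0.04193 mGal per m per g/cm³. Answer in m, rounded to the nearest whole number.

Combined gradient = 0.3086 − 0.04193 × 2.37 = 0.2092259 mGal/m
h = 745.69 / 0.2092259 = 3564.04 m

3564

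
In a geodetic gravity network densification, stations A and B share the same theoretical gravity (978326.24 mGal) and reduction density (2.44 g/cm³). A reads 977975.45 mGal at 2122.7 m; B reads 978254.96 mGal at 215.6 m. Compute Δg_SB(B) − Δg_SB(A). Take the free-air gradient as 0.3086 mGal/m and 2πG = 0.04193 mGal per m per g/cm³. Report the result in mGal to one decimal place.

-113.9

Δg_SB(A) = 977975.45 − 978326.24 + 0.3086×2122.7 − 0.04193×2.44×2122.7 = 87.10 mGal
Δg_SB(B) = 978254.96 − 978326.24 + 0.3086×215.6 − 0.04193×2.44×215.6 = -26.80 mGal
Difference = -26.80 − (87.10) = -113.90 mGal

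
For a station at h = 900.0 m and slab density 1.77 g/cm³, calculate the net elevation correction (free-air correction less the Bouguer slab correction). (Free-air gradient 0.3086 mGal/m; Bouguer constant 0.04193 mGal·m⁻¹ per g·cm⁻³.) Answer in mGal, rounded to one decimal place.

210.9

Combined gradient = 0.3086 − 0.04193 × 1.77 = 0.2343839 mGal/m
Combined elevation correction = 0.2343839 × 900.0 = 210.9 mGal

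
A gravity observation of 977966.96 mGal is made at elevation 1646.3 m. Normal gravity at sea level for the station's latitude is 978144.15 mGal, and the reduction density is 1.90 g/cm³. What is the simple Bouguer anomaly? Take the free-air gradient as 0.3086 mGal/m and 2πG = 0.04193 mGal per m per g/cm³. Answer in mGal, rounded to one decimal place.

Free-air correction = 0.3086 × 1646.3 = 508.05 mGal
Free-air anomaly = 977966.96 − 978144.15 + (508.05) = 330.86 mGal
Bouguer slab correction = 0.04193 × 1.90 × 1646.3 = 131.16 mGal
Simple Bouguer anomaly = 330.86 − (131.16) = 199.70 mGal

199.7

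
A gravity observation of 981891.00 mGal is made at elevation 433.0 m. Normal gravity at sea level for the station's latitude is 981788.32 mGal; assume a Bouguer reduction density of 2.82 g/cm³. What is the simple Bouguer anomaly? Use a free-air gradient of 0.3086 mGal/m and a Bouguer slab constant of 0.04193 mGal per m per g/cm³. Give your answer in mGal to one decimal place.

185.1

Free-air correction = 0.3086 × 433.0 = 133.62 mGal
Free-air anomaly = 981891.00 − 981788.32 + (133.62) = 236.30 mGal
Bouguer slab correction = 0.04193 × 2.82 × 433.0 = 51.20 mGal
Simple Bouguer anomaly = 236.30 − (51.20) = 185.10 mGal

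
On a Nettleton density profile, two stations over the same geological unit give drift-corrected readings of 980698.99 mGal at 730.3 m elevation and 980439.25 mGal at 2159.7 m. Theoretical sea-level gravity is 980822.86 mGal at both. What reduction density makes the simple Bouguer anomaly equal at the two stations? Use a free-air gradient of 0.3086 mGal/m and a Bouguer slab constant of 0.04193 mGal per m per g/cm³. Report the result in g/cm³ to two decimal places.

Δg_obs = 980439.25 − 980698.99 = -259.74 mGal over Δh = 2159.7 − 730.3 = 1429.4 m
Equal Bouguer anomalies ⇒ Δg_obs + (0.3086 − 0.04193ρ)·Δh = 0
0.3086 − 0.04193ρ = −Δg_obs/Δh = 0.18171
ρ = (0.3086 − 0.18171) / 0.04193 = 3.03 g/cm³

3.03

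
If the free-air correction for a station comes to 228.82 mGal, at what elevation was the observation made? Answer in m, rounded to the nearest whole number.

h = 228.82 / 0.3086 = 741.48 m

741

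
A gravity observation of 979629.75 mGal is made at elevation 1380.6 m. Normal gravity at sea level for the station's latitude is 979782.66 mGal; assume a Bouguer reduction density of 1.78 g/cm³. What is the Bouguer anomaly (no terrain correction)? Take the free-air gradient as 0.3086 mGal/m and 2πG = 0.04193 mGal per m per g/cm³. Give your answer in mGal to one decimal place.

170.1

Free-air correction = 0.3086 × 1380.6 = 426.05 mGal
Free-air anomaly = 979629.75 − 979782.66 + (426.05) = 273.14 mGal
Bouguer slab correction = 0.04193 × 1.78 × 1380.6 = 103.04 mGal
Simple Bouguer anomaly = 273.14 − (103.04) = 170.10 mGal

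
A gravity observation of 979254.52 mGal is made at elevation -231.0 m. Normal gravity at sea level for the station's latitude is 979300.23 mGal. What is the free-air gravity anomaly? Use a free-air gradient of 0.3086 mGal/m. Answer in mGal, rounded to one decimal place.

Free-air correction = 0.3086 × -231.0 = -71.29 mGal
Free-air anomaly = 979254.52 − 979300.23 + (-71.29) = -117.00 mGal

-117.0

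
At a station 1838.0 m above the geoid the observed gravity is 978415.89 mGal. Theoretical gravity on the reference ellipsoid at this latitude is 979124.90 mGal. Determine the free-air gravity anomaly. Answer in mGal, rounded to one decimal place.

Free-air correction = 0.3086 × 1838.0 = 567.21 mGal
Free-air anomaly = 978415.89 − 979124.90 + (567.21) = -141.80 mGal

-141.8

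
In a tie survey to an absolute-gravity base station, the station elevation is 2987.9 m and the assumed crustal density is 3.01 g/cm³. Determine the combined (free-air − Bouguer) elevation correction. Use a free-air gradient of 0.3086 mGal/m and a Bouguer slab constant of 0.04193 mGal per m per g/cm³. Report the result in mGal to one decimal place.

545.0

Combined gradient = 0.3086 − 0.04193 × 3.01 = 0.1823907 mGal/m
Combined elevation correction = 0.1823907 × 2987.9 = 545.0 mGal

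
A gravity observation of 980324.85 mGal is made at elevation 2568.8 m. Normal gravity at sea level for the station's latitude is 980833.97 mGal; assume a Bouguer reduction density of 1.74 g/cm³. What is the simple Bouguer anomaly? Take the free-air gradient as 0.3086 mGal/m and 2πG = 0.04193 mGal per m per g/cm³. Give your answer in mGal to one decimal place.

Free-air correction = 0.3086 × 2568.8 = 792.73 mGal
Free-air anomaly = 980324.85 − 980833.97 + (792.73) = 283.61 mGal
Bouguer slab correction = 0.04193 × 1.74 × 2568.8 = 187.42 mGal
Simple Bouguer anomaly = 283.61 − (187.42) = 96.19 mGal

96.2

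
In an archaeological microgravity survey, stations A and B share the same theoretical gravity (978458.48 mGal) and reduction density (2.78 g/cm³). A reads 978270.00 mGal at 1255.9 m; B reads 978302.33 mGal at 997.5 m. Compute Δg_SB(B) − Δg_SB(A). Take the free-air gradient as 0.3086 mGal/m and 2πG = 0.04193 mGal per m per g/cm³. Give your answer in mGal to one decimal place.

Δg_SB(A) = 978270.00 − 978458.48 + 0.3086×1255.9 − 0.04193×2.78×1255.9 = 52.70 mGal
Δg_SB(B) = 978302.33 − 978458.48 + 0.3086×997.5 − 0.04193×2.78×997.5 = 35.40 mGal
Difference = 35.40 − (52.70) = -17.30 mGal

-17.3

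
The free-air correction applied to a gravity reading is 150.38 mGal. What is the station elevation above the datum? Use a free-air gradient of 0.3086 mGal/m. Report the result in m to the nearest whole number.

487

h = 150.38 / 0.3086 = 487.30 m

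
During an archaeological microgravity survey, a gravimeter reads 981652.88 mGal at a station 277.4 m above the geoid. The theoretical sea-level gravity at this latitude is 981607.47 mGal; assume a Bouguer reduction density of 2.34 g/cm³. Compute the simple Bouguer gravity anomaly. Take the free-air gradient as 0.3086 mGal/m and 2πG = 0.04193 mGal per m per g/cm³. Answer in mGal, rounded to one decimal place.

Free-air correction = 0.3086 × 277.4 = 85.61 mGal
Free-air anomaly = 981652.88 − 981607.47 + (85.61) = 131.02 mGal
Bouguer slab correction = 0.04193 × 2.34 × 277.4 = 27.22 mGal
Simple Bouguer anomaly = 131.02 − (27.22) = 103.80 mGal

103.8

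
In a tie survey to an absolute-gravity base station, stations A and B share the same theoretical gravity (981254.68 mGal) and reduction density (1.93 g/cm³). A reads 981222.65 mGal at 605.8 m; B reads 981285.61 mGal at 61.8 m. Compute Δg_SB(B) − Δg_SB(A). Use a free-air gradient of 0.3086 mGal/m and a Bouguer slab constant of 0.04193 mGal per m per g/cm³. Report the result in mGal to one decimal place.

Δg_SB(A) = 981222.65 − 981254.68 + 0.3086×605.8 − 0.04193×1.93×605.8 = 105.90 mGal
Δg_SB(B) = 981285.61 − 981254.68 + 0.3086×61.8 − 0.04193×1.93×61.8 = 45.00 mGal
Difference = 45.00 − (105.90) = -60.90 mGal

-60.9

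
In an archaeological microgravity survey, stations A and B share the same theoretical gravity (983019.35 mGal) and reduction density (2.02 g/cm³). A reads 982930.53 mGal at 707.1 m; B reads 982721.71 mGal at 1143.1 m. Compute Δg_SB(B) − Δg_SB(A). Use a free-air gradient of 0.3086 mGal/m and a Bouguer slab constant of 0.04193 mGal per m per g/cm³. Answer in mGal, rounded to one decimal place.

Δg_SB(A) = 982930.53 − 983019.35 + 0.3086×707.1 − 0.04193×2.02×707.1 = 69.50 mGal
Δg_SB(B) = 982721.71 − 983019.35 + 0.3086×1143.1 − 0.04193×2.02×1143.1 = -41.70 mGal
Difference = -41.70 − (69.50) = -111.20 mGal

-111.2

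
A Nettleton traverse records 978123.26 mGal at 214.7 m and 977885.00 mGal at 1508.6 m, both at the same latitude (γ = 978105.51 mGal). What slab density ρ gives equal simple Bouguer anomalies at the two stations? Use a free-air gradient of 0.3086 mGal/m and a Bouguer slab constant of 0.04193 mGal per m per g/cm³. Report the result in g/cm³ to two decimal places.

Δg_obs = 977885.00 − 978123.26 = -238.26 mGal over Δh = 1508.6 − 214.7 = 1293.9 m
Equal Bouguer anomalies ⇒ Δg_obs + (0.3086 − 0.04193ρ)·Δh = 0
0.3086 − 0.04193ρ = −Δg_obs/Δh = 0.18414
ρ = (0.3086 − 0.18414) / 0.04193 = 2.97 g/cm³

2.97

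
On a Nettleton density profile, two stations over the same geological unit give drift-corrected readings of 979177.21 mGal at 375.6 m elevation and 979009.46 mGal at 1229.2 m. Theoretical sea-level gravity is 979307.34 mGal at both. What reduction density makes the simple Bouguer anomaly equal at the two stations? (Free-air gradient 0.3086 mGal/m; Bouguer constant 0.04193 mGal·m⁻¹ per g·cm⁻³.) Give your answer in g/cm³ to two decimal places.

2.67

Δg_obs = 979009.46 − 979177.21 = -167.75 mGal over Δh = 1229.2 − 375.6 = 853.6 m
Equal Bouguer anomalies ⇒ Δg_obs + (0.3086 − 0.04193ρ)·Δh = 0
0.3086 − 0.04193ρ = −Δg_obs/Δh = 0.19652
ρ = (0.3086 − 0.19652) / 0.04193 = 2.67 g/cm³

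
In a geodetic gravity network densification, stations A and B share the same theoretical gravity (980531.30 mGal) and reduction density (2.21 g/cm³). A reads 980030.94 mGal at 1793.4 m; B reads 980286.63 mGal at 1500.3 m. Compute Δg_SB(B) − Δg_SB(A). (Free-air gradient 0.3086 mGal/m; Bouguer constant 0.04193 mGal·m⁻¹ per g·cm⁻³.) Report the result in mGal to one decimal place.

192.4

Δg_SB(A) = 980030.94 − 980531.30 + 0.3086×1793.4 − 0.04193×2.21×1793.4 = -113.10 mGal
Δg_SB(B) = 980286.63 − 980531.30 + 0.3086×1500.3 − 0.04193×2.21×1500.3 = 79.30 mGal
Difference = 79.30 − (-113.10) = 192.40 mGal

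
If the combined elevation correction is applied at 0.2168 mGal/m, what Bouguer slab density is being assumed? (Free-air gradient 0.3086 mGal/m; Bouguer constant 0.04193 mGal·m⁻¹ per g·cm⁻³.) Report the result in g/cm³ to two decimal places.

0.2168 = 0.3086 − 0.04193 × ρ
ρ = (0.3086 − 0.2168) / 0.04193 = 2.19 g/cm³

2.19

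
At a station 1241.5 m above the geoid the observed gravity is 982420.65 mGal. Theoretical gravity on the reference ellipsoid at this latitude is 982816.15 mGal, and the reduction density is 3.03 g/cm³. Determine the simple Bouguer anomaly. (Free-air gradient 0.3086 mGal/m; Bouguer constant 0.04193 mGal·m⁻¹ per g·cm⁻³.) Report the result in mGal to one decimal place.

Free-air correction = 0.3086 × 1241.5 = 383.13 mGal
Free-air anomaly = 982420.65 − 982816.15 + (383.13) = -12.37 mGal
Bouguer slab correction = 0.04193 × 3.03 × 1241.5 = 157.73 mGal
Simple Bouguer anomaly = -12.37 − (157.73) = -170.10 mGal

-170.1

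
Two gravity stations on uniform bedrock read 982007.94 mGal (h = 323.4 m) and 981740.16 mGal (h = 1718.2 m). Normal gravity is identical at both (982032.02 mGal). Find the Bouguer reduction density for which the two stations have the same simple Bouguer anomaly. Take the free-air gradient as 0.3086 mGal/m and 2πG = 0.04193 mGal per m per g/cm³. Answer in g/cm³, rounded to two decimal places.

Δg_obs = 981740.16 − 982007.94 = -267.78 mGal over Δh = 1718.2 − 323.4 = 1394.8 m
Equal Bouguer anomalies ⇒ Δg_obs + (0.3086 − 0.04193ρ)·Δh = 0
0.3086 − 0.04193ρ = −Δg_obs/Δh = 0.19198
ρ = (0.3086 − 0.19198) / 0.04193 = 2.78 g/cm³

2.78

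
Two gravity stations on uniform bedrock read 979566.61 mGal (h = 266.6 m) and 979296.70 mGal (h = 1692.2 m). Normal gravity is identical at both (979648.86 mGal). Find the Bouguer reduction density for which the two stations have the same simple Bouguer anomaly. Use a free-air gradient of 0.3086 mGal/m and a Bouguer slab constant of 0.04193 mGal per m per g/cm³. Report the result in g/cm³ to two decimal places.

Δg_obs = 979296.70 − 979566.61 = -269.91 mGal over Δh = 1692.2 − 266.6 = 1425.6 m
Equal Bouguer anomalies ⇒ Δg_obs + (0.3086 − 0.04193ρ)·Δh = 0
0.3086 − 0.04193ρ = −Δg_obs/Δh = 0.18933
ρ = (0.3086 − 0.18933) / 0.04193 = 2.84 g/cm³

2.84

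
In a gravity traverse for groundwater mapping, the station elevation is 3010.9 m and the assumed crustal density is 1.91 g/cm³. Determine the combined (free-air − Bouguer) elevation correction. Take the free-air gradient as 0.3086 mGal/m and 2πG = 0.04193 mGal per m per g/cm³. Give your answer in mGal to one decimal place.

688.0

Combined gradient = 0.3086 − 0.04193 × 1.91 = 0.2285137 mGal/m
Combined elevation correction = 0.2285137 × 3010.9 = 688.0 mGal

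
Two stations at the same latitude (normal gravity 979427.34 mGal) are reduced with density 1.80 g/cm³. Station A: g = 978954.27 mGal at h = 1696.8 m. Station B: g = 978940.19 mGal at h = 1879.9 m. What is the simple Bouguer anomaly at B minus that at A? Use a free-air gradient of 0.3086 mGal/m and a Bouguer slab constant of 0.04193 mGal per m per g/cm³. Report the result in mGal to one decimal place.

Δg_SB(A) = 978954.27 − 979427.34 + 0.3086×1696.8 − 0.04193×1.80×1696.8 = -77.50 mGal
Δg_SB(B) = 978940.19 − 979427.34 + 0.3086×1879.9 − 0.04193×1.80×1879.9 = -48.90 mGal
Difference = -48.90 − (-77.50) = 28.60 mGal

28.6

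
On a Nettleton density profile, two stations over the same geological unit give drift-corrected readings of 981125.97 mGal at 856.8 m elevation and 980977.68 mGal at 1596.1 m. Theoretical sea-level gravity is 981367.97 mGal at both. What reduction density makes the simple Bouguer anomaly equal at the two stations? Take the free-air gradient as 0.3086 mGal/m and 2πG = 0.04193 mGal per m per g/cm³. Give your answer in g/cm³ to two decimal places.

Δg_obs = 980977.68 − 981125.97 = -148.29 mGal over Δh = 1596.1 − 856.8 = 739.3 m
Equal Bouguer anomalies ⇒ Δg_obs + (0.3086 − 0.04193ρ)·Δh = 0
0.3086 − 0.04193ρ = −Δg_obs/Δh = 0.20058
ρ = (0.3086 − 0.20058) / 0.04193 = 2.58 g/cm³

2.58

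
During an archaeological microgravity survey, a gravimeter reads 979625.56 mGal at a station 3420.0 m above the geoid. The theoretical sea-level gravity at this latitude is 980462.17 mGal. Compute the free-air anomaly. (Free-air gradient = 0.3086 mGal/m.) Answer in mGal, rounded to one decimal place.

218.8

Free-air correction = 0.3086 × 3420.0 = 1055.41 mGal
Free-air anomaly = 979625.56 − 980462.17 + (1055.41) = 218.80 mGal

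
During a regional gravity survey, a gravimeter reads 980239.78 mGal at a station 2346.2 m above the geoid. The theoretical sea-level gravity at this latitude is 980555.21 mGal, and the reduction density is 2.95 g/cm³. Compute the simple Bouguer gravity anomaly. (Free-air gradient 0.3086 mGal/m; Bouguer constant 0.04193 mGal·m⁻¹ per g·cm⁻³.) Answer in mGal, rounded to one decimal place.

Free-air correction = 0.3086 × 2346.2 = 724.04 mGal
Free-air anomaly = 980239.78 − 980555.21 + (724.04) = 408.61 mGal
Bouguer slab correction = 0.04193 × 2.95 × 2346.2 = 290.21 mGal
Simple Bouguer anomaly = 408.61 − (290.21) = 118.40 mGal

118.4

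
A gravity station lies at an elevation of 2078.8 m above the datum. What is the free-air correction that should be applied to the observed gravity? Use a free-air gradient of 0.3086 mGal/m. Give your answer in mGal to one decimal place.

641.5

Free-air correction = 0.3086 × 2078.8 = 641.5 mGal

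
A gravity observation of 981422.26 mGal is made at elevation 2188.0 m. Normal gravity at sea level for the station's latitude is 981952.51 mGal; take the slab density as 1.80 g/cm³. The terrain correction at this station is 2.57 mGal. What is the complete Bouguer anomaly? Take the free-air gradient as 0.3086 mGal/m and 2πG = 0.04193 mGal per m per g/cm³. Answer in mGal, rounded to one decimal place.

-17.6

Free-air correction = 0.3086 × 2188.0 = 675.22 mGal
Free-air anomaly = 981422.26 − 981952.51 + (675.22) = 144.97 mGal
Bouguer slab correction = 0.04193 × 1.80 × 2188.0 = 165.14 mGal
Simple Bouguer anomaly = 144.97 − (165.14) = -20.17 mGal
Complete Bouguer anomaly = -20.17 + 2.57 = -17.60 mGal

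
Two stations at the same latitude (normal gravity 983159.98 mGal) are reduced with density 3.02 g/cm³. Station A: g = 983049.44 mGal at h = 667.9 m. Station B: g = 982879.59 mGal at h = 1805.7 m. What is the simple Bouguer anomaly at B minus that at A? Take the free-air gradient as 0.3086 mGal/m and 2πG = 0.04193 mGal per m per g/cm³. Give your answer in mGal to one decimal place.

Δg_SB(A) = 983049.44 − 983159.98 + 0.3086×667.9 − 0.04193×3.02×667.9 = 11.00 mGal
Δg_SB(B) = 982879.59 − 983159.98 + 0.3086×1805.7 − 0.04193×3.02×1805.7 = 48.20 mGal
Difference = 48.20 − (11.00) = 37.20 mGal

37.2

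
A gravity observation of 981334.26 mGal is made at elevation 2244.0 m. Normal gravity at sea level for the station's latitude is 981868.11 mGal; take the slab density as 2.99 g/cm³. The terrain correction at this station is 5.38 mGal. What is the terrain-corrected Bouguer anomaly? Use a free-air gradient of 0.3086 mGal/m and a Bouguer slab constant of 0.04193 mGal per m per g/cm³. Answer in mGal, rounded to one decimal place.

Free-air correction = 0.3086 × 2244.0 = 692.50 mGal
Free-air anomaly = 981334.26 − 981868.11 + (692.50) = 158.65 mGal
Bouguer slab correction = 0.04193 × 2.99 × 2244.0 = 281.33 mGal
Simple Bouguer anomaly = 158.65 − (281.33) = -122.68 mGal
Complete Bouguer anomaly = -122.68 + 5.38 = -117.30 mGal

-117.3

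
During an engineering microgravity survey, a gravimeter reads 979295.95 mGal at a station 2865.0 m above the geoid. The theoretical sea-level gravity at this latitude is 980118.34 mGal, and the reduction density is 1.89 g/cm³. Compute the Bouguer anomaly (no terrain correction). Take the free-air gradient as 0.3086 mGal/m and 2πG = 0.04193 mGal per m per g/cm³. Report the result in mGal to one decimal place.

Free-air correction = 0.3086 × 2865.0 = 884.14 mGal
Free-air anomaly = 979295.95 − 980118.34 + (884.14) = 61.75 mGal
Bouguer slab correction = 0.04193 × 1.89 × 2865.0 = 227.04 mGal
Simple Bouguer anomaly = 61.75 − (227.04) = -165.29 mGal

-165.3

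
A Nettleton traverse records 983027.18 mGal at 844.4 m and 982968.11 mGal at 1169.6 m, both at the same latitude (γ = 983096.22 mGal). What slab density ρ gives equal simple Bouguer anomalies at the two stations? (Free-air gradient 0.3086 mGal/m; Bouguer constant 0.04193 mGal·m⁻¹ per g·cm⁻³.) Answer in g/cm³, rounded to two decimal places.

3.03

Δg_obs = 982968.11 − 983027.18 = -59.07 mGal over Δh = 1169.6 − 844.4 = 325.2 m
Equal Bouguer anomalies ⇒ Δg_obs + (0.3086 − 0.04193ρ)·Δh = 0
0.3086 − 0.04193ρ = −Δg_obs/Δh = 0.18164
ρ = (0.3086 − 0.18164) / 0.04193 = 3.03 g/cm³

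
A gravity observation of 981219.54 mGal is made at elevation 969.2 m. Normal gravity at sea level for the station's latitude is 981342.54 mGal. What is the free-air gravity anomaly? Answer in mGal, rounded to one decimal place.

Free-air correction = 0.3086 × 969.2 = 299.10 mGal
Free-air anomaly = 981219.54 − 981342.54 + (299.10) = 176.10 mGal

176.1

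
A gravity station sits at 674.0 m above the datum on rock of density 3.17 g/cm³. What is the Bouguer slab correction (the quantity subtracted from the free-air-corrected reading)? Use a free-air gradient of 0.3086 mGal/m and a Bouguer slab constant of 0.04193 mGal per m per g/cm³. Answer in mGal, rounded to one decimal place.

89.6

Bouguer slab correction = 0.04193 × 3.17 × 674.0 = 89.6 mGal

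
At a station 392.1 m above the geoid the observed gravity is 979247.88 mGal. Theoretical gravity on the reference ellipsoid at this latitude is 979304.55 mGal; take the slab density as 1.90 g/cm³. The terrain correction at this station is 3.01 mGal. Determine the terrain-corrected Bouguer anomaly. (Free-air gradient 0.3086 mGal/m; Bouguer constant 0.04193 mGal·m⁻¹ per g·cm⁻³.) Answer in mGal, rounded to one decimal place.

Free-air correction = 0.3086 × 392.1 = 121.00 mGal
Free-air anomaly = 979247.88 − 979304.55 + (121.00) = 64.33 mGal
Bouguer slab correction = 0.04193 × 1.90 × 392.1 = 31.24 mGal
Simple Bouguer anomaly = 64.33 − (31.24) = 33.09 mGal
Complete Bouguer anomaly = 33.09 + 3.01 = 36.10 mGal

36.1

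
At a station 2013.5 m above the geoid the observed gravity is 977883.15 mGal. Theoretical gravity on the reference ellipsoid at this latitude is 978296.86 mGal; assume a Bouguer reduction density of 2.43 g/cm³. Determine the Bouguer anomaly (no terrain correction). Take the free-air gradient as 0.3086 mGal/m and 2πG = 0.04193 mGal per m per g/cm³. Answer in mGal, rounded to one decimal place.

Free-air correction = 0.3086 × 2013.5 = 621.37 mGal
Free-air anomaly = 977883.15 − 978296.86 + (621.37) = 207.66 mGal
Bouguer slab correction = 0.04193 × 2.43 × 2013.5 = 205.16 mGal
Simple Bouguer anomaly = 207.66 − (205.16) = 2.50 mGal

2.5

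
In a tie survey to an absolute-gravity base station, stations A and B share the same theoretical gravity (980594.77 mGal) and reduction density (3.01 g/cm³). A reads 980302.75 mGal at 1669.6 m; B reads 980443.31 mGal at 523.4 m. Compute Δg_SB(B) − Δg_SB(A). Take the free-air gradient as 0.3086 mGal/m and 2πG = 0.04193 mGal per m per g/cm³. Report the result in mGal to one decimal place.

-68.5

Δg_SB(A) = 980302.75 − 980594.77 + 0.3086×1669.6 − 0.04193×3.01×1669.6 = 12.50 mGal
Δg_SB(B) = 980443.31 − 980594.77 + 0.3086×523.4 − 0.04193×3.01×523.4 = -56.00 mGal
Difference = -56.00 − (12.50) = -68.50 mGal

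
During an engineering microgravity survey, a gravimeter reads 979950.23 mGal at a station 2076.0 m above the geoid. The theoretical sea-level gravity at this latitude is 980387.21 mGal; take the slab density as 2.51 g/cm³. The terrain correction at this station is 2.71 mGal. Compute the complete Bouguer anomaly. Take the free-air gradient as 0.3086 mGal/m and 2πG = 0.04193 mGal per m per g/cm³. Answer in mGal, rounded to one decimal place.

Free-air correction = 0.3086 × 2076.0 = 640.65 mGal
Free-air anomaly = 979950.23 − 980387.21 + (640.65) = 203.67 mGal
Bouguer slab correction = 0.04193 × 2.51 × 2076.0 = 218.49 mGal
Simple Bouguer anomaly = 203.67 − (218.49) = -14.82 mGal
Complete Bouguer anomaly = -14.82 + 2.71 = -12.11 mGal

-12.1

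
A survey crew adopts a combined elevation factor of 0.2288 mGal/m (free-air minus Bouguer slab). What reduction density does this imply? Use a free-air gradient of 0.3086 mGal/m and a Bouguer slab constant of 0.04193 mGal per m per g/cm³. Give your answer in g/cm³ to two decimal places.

0.2288 = 0.3086 − 0.04193 × ρ
ρ = (0.3086 − 0.2288) / 0.04193 = 1.90 g/cm³

1.90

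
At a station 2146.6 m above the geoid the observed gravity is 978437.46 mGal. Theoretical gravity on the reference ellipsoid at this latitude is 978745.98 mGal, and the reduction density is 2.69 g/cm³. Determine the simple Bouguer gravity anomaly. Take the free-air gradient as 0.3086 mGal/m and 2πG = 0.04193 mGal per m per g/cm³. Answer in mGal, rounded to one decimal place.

111.8

Free-air correction = 0.3086 × 2146.6 = 662.44 mGal
Free-air anomaly = 978437.46 − 978745.98 + (662.44) = 353.92 mGal
Bouguer slab correction = 0.04193 × 2.69 × 2146.6 = 242.12 mGal
Simple Bouguer anomaly = 353.92 − (242.12) = 111.80 mGal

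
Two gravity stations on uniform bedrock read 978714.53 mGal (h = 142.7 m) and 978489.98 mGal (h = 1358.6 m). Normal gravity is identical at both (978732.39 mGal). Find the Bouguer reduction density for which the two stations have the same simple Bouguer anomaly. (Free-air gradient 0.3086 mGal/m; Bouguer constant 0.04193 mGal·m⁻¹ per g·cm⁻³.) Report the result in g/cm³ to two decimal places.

Δg_obs = 978489.98 − 978714.53 = -224.55 mGal over Δh = 1358.6 − 142.7 = 1215.9 m
Equal Bouguer anomalies ⇒ Δg_obs + (0.3086 − 0.04193ρ)·Δh = 0
0.3086 − 0.04193ρ = −Δg_obs/Δh = 0.18468
ρ = (0.3086 − 0.18468) / 0.04193 = 2.96 g/cm³

2.96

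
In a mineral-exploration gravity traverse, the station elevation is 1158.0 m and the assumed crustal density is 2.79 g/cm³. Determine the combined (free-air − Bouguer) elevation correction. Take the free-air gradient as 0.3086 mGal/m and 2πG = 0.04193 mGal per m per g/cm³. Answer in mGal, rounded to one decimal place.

Combined gradient = 0.3086 − 0.04193 × 2.79 = 0.1916153 mGal/m
Combined elevation correction = 0.1916153 × 1158.0 = 221.9 mGal

221.9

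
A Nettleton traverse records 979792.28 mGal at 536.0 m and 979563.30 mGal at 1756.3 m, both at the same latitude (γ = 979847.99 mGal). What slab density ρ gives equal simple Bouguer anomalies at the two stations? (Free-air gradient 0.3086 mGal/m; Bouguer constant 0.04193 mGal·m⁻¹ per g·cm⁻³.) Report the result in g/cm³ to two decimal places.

Δg_obs = 979563.30 − 979792.28 = -228.98 mGal over Δh = 1756.3 − 536.0 = 1220.3 m
Equal Bouguer anomalies ⇒ Δg_obs + (0.3086 − 0.04193ρ)·Δh = 0
0.3086 − 0.04193ρ = −Δg_obs/Δh = 0.18764
ρ = (0.3086 − 0.18764) / 0.04193 = 2.88 g/cm³

2.88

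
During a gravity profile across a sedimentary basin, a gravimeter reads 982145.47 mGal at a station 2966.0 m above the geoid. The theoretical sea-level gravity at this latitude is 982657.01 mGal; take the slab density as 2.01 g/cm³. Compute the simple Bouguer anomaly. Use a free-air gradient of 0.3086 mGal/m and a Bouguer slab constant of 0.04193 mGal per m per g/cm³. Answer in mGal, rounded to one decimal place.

Free-air correction = 0.3086 × 2966.0 = 915.31 mGal
Free-air anomaly = 982145.47 − 982657.01 + (915.31) = 403.77 mGal
Bouguer slab correction = 0.04193 × 2.01 × 2966.0 = 249.97 mGal
Simple Bouguer anomaly = 403.77 − (249.97) = 153.80 mGal

153.8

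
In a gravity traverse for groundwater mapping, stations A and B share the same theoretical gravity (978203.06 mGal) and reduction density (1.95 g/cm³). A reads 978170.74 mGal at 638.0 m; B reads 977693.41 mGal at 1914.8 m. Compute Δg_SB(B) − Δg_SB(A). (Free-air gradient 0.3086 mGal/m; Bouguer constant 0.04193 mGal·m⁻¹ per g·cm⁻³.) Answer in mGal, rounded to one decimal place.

Δg_SB(A) = 978170.74 − 978203.06 + 0.3086×638.0 − 0.04193×1.95×638.0 = 112.40 mGal
Δg_SB(B) = 977693.41 − 978203.06 + 0.3086×1914.8 − 0.04193×1.95×1914.8 = -75.30 mGal
Difference = -75.30 − (112.40) = -187.70 mGal

-187.7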